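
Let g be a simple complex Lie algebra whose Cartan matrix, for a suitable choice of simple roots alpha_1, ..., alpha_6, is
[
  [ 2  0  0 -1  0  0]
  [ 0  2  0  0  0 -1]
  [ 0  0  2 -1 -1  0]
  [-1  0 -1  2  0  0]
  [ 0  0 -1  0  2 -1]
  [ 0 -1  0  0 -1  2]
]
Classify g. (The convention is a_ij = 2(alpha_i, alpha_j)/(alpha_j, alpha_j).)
The matrix has rank 6 with 2's on the diagonal. Reading the off-diagonal entries as Dynkin edges (a single edge where a_ij = a_ji = -1; a double or triple edge where a_ij * a_ji = 2 or 3), the diagram is a chain of 6 nodes with single edges (A_6). One simple-root ordering that puts it in standard form is (alpha_1, alpha_4, alpha_3, alpha_5, alpha_6, alpha_2). So the algebra is type A_6, i.e. sl(7).

A_6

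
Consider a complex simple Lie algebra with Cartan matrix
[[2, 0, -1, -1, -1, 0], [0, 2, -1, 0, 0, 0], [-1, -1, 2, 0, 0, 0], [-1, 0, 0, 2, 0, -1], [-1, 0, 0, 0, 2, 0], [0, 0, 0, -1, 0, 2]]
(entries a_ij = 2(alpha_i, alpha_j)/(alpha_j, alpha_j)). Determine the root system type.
The matrix has rank 6 with 2's on the diagonal. Reading the off-diagonal entries as Dynkin edges (a single edge where a_ij = a_ji = -1; a double or triple edge where a_ij * a_ji = 2 or 3), the diagram is a chain of 5 nodes with one extra node attached to the third node from one end (E_6). One simple-root ordering that puts it in standard form is (alpha_6, alpha_5, alpha_4, alpha_1, alpha_3, alpha_2). So the algebra is type E_6.

type E_6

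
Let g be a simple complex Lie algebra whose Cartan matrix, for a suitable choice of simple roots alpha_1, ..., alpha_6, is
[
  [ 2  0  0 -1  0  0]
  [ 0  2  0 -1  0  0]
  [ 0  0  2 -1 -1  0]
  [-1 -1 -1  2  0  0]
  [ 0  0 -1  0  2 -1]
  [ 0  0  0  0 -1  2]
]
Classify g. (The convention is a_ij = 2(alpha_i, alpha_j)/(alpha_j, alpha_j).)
The matrix has rank 6 with 2's on the diagonal. Reading the off-diagonal entries as Dynkin edges (a single edge where a_ij = a_ji = -1; a double or triple edge where a_ij * a_ji = 2 or 3), the diagram is a chain of 4 nodes with a fork of two nodes at one end (D_6). One simple-root ordering that puts it in standard form is (alpha_6, alpha_5, alpha_3, alpha_4, alpha_2, alpha_1). So the algebra is type D_6, i.e. so(12).

D_6 (so(12))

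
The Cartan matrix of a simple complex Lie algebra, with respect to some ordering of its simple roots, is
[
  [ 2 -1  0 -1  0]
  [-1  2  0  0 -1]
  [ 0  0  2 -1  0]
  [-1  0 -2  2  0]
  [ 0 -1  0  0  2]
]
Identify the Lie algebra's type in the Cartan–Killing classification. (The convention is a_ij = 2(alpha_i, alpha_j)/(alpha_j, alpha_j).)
B_5

The matrix has rank 5 with 2's on the diagonal. Reading the off-diagonal entries as Dynkin edges (a single edge where a_ij = a_ji = -1; a double or triple edge where a_ij * a_ji = 2 or 3), the diagram is a chain of 5 nodes with a double edge at one end; the terminal node there is the unique short simple root (B_5). One simple-root ordering that puts it in standard form is (alpha_5, alpha_2, alpha_1, alpha_4, alpha_3). So the algebra is type B_5, i.e. so(11).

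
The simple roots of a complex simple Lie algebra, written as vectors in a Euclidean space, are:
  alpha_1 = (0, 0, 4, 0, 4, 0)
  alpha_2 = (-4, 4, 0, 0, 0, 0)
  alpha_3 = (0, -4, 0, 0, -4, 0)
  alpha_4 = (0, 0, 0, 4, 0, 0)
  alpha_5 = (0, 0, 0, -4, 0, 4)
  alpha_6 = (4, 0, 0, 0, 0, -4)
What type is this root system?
B_6 (so(13))

Compute the Cartan integers a_ij = 2(alpha_i, alpha_j)/(alpha_j, alpha_j); the resulting 6x6 Cartan matrix is
[[2, 0, -1, 0, 0, 0], [0, 2, -1, 0, 0, -1], [-1, -1, 2, 0, 0, 0], [0, 0, 0, 2, -1, 0], [0, 0, 0, -2, 2, -1], [0, -1, 0, 0, -1, 2]].
The roots have two lengths (squared-length ratio 2:1); the short ones are alpha_{4}. The associated Dynkin diagram is a chain of 6 nodes with a double edge at one end; the terminal node there is the unique short simple root (B_6), so the type is B_6 (the algebra so(13)).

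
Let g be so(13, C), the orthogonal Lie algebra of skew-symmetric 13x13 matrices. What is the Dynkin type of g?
B_6

This is so(13) with 13 odd, which has dimension 13(13-1)/2 = 78 and rank (13-1)/2 = 6. In the classification of classical Lie algebras, the orthogonal algebra so(2n+1) in an odd number of variables has type B_n; here n = 6, so the Dynkin diagram is a chain of 6 nodes with a double edge at one end; the terminal node there is the unique short simple root (B_6). Hence the type is B_6.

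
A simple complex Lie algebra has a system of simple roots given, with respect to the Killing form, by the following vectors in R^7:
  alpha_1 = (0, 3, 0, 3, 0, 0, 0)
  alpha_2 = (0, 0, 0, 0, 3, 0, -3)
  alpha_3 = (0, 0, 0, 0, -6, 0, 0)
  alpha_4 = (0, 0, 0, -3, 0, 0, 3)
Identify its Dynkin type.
type C_4

Compute the Cartan integers a_ij = 2(alpha_i, alpha_j)/(alpha_j, alpha_j); the resulting 4x4 Cartan matrix is
[[2, 0, 0, -1], [0, 2, -1, -1], [0, -2, 2, 0], [-1, -1, 0, 2]].
The roots have two lengths (squared-length ratio 2:1); the short ones are alpha_{1,2,4}. The associated Dynkin diagram is a chain of 4 nodes with a double edge at one end; the terminal node there is the unique long simple root (C_4), so the type is C_4 (the algebra sp(8)).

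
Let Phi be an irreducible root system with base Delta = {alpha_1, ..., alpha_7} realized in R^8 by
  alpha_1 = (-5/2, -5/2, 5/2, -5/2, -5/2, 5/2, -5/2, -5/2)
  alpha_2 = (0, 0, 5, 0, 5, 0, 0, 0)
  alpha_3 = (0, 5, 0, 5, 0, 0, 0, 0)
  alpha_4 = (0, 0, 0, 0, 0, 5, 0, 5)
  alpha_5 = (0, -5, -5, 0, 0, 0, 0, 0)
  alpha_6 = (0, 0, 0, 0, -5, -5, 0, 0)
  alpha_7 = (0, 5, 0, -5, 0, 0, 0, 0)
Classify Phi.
Compute the Cartan integers a_ij = 2(alpha_i, alpha_j)/(alpha_j, alpha_j); the resulting 7x7 Cartan matrix is
[[2, 0, -1, 0, 0, 0, 0], [0, 2, 0, 0, -1, -1, 0], [-1, 0, 2, 0, -1, 0, 0], [0, 0, 0, 2, 0, -1, 0], [0, -1, -1, 0, 2, 0, -1], [0, -1, 0, -1, 0, 2, 0], [0, 0, 0, 0, -1, 0, 2]].
All simple roots have the same length, so the diagram is simply laced. The associated Dynkin diagram is a chain of 6 nodes with one extra node attached to the third node from one end (E_7), so the type is E_7.

E7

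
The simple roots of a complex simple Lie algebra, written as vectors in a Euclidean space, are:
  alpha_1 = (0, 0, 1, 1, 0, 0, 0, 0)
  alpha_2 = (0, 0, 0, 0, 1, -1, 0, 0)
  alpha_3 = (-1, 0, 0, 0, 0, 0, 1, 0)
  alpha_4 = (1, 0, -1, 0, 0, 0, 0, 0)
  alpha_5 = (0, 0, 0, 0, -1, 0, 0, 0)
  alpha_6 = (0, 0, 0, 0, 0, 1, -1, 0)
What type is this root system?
Compute the Cartan integers a_ij = 2(alpha_i, alpha_j)/(alpha_j, alpha_j); the resulting 6x6 Cartan matrix is
[[2, 0, 0, -1, 0, 0], [0, 2, 0, 0, -2, -1], [0, 0, 2, -1, 0, -1], [-1, 0, -1, 2, 0, 0], [0, -1, 0, 0, 2, 0], [0, -1, -1, 0, 0, 2]].
The roots have two lengths (squared-length ratio 2:1); the short ones are alpha_{5}. The associated Dynkin diagram is a chain of 6 nodes with a double edge at one end; the terminal node there is the unique short simple root (B_6), so the type is B_6 (the algebra so(13)).

B_6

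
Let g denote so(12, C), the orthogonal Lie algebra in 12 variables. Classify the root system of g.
This is so(12) with 12 even, which has dimension 12(12-1)/2 = 66 and rank 12/2 = 6. In the classification of classical Lie algebras, the orthogonal algebra so(2n) in an even number of variables has type D_n; here n = 6, so the Dynkin diagram is a chain of 4 nodes with a fork of two nodes at one end (D_6). Hence the type is D_6.

D6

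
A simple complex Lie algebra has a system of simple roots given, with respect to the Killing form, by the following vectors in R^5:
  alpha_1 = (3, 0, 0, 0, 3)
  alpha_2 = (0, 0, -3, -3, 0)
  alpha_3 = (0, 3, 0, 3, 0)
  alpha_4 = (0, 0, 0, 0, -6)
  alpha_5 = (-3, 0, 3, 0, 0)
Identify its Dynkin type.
Compute the Cartan integers a_ij = 2(alpha_i, alpha_j)/(alpha_j, alpha_j); the resulting 5x5 Cartan matrix is
[[2, 0, 0, -1, -1], [0, 2, -1, 0, -1], [0, -1, 2, 0, 0], [-2, 0, 0, 2, 0], [-1, -1, 0, 0, 2]].
The roots have two lengths (squared-length ratio 2:1); the short ones are alpha_{1,2,3,5}. The associated Dynkin diagram is a chain of 5 nodes with a double edge at one end; the terminal node there is the unique long simple root (C_5), so the type is C_5 (the algebra sp(10)).

C_5 (sp(10))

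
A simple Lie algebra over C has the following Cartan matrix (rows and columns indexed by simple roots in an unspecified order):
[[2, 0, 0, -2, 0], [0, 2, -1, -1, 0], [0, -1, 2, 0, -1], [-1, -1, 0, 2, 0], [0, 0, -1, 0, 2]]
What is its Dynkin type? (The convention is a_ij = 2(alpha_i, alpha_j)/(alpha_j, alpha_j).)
The matrix has rank 5 with 2's on the diagonal. Reading the off-diagonal entries as Dynkin edges (a single edge where a_ij = a_ji = -1; a double or triple edge where a_ij * a_ji = 2 or 3), the diagram is a chain of 5 nodes with a double edge at one end; the terminal node there is the unique long simple root (C_5). One simple-root ordering that puts it in standard form is (alpha_5, alpha_3, alpha_2, alpha_4, alpha_1). So the algebra is type C_5, i.e. sp(10).

C5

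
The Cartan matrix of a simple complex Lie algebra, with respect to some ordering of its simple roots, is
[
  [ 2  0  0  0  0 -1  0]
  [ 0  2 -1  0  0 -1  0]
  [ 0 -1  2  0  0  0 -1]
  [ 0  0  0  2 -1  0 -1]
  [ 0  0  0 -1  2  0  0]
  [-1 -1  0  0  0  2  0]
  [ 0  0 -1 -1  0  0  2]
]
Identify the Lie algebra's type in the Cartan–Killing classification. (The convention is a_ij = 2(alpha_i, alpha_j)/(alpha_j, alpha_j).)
The matrix has rank 7 with 2's on the diagonal. Reading the off-diagonal entries as Dynkin edges (a single edge where a_ij = a_ji = -1; a double or triple edge where a_ij * a_ji = 2 or 3), the diagram is a chain of 7 nodes with single edges (A_7). One simple-root ordering that puts it in standard form is (alpha_1, alpha_6, alpha_2, alpha_3, alpha_7, alpha_4, alpha_5). So the algebra is type A_7, i.e. sl(8).

A_7 (sl(8))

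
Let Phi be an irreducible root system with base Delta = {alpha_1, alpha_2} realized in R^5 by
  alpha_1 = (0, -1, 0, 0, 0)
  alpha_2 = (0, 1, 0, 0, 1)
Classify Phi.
B_2

Compute the Cartan integers a_ij = 2(alpha_i, alpha_j)/(alpha_j, alpha_j); the resulting 2x2 Cartan matrix is
[[2, -1], [-2, 2]].
The roots have two lengths (squared-length ratio 2:1); the short ones are alpha_{1}. The associated Dynkin diagram is a chain of 2 nodes with a double edge at one end; the terminal node there is the unique short simple root (B_2), so the type is B_2 (the algebra so(5)).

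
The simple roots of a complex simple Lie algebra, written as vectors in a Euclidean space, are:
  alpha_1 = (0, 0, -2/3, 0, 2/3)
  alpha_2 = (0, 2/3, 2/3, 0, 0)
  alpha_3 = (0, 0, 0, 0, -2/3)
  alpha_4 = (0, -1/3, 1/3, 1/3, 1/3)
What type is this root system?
F_4

Compute the Cartan integers a_ij = 2(alpha_i, alpha_j)/(alpha_j, alpha_j); the resulting 4x4 Cartan matrix is
[[2, -1, -2, 0], [-1, 2, 0, 0], [-1, 0, 2, -1], [0, 0, -1, 2]].
The roots have two lengths (squared-length ratio 2:1); the short ones are alpha_{3,4}. The associated Dynkin diagram is a chain of 4 nodes with a double edge between the middle two (F_4), so the type is F_4.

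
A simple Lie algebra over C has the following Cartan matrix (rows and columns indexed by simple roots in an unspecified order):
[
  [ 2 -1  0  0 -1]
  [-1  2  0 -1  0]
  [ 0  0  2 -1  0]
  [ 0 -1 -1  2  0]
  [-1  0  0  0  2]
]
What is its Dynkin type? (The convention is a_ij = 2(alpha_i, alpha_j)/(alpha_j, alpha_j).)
type A_5

The matrix has rank 5 with 2's on the diagonal. Reading the off-diagonal entries as Dynkin edges (a single edge where a_ij = a_ji = -1; a double or triple edge where a_ij * a_ji = 2 or 3), the diagram is a chain of 5 nodes with single edges (A_5). One simple-root ordering that puts it in standard form is (alpha_5, alpha_1, alpha_2, alpha_4, alpha_3). So the algebra is type A_5, i.e. sl(6).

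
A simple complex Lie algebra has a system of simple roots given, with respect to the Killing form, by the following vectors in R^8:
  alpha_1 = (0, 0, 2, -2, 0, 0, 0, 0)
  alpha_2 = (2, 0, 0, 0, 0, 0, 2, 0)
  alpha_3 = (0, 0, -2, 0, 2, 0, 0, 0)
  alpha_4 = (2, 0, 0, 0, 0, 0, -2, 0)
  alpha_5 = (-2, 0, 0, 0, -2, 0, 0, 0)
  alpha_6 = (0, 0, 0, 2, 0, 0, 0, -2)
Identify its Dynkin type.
D_6

Compute the Cartan integers a_ij = 2(alpha_i, alpha_j)/(alpha_j, alpha_j); the resulting 6x6 Cartan matrix is
[[2, 0, -1, 0, 0, -1], [0, 2, 0, 0, -1, 0], [-1, 0, 2, 0, -1, 0], [0, 0, 0, 2, -1, 0], [0, -1, -1, -1, 2, 0], [-1, 0, 0, 0, 0, 2]].
All simple roots have the same length, so the diagram is simply laced. The associated Dynkin diagram is a chain of 4 nodes with a fork of two nodes at one end (D_6), so the type is D_6 (the algebra so(12)).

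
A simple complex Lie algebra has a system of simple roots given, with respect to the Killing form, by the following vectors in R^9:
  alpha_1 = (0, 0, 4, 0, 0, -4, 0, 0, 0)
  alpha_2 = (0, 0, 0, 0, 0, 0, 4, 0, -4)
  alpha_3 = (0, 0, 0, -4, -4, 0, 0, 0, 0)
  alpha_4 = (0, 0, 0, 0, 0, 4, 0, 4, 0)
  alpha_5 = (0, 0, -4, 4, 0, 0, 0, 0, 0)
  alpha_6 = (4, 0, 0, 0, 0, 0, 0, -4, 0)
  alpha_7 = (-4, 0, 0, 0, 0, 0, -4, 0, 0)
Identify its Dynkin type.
type A_7

Compute the Cartan integers a_ij = 2(alpha_i, alpha_j)/(alpha_j, alpha_j); the resulting 7x7 Cartan matrix is
[[2, 0, 0, -1, -1, 0, 0], [0, 2, 0, 0, 0, 0, -1], [0, 0, 2, 0, -1, 0, 0], [-1, 0, 0, 2, 0, -1, 0], [-1, 0, -1, 0, 2, 0, 0], [0, 0, 0, -1, 0, 2, -1], [0, -1, 0, 0, 0, -1, 2]].
All simple roots have the same length, so the diagram is simply laced. The associated Dynkin diagram is a chain of 7 nodes with single edges (A_7), so the type is A_7 (the algebra sl(8)).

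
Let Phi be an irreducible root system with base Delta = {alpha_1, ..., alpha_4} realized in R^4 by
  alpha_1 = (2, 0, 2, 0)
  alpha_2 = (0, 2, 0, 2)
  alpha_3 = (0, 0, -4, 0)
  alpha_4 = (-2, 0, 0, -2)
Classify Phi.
Compute the Cartan integers a_ij = 2(alpha_i, alpha_j)/(alpha_j, alpha_j); the resulting 4x4 Cartan matrix is
[[2, 0, -1, -1], [0, 2, 0, -1], [-2, 0, 2, 0], [-1, -1, 0, 2]].
The roots have two lengths (squared-length ratio 2:1); the short ones are alpha_{1,2,4}. The associated Dynkin diagram is a chain of 4 nodes with a double edge at one end; the terminal node there is the unique long simple root (C_4), so the type is C_4 (the algebra sp(8)).

C_4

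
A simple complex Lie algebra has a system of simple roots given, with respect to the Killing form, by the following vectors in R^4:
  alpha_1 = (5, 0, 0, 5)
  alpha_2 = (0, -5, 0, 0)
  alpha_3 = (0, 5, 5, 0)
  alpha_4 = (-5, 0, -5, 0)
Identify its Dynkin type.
Compute the Cartan integers a_ij = 2(alpha_i, alpha_j)/(alpha_j, alpha_j); the resulting 4x4 Cartan matrix is
[[2, 0, 0, -1], [0, 2, -1, 0], [0, -2, 2, -1], [-1, 0, -1, 2]].
The roots have two lengths (squared-length ratio 2:1); the short ones are alpha_{2}. The associated Dynkin diagram is a chain of 4 nodes with a double edge at one end; the terminal node there is the unique short simple root (B_4), so the type is B_4 (the algebra so(9)).

B_4 (so(9))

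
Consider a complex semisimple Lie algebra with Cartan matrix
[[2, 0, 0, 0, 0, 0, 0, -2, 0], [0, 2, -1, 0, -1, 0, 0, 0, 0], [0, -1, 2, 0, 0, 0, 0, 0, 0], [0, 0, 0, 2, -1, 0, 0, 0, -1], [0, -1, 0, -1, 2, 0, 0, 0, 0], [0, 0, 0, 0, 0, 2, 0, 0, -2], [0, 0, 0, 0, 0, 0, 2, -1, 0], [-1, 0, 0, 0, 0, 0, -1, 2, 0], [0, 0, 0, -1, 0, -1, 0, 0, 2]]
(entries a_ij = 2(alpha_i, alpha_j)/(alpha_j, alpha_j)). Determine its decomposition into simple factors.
The diagram associated to this matrix has two connected components: the simple roots {alpha_1, alpha_7, alpha_8} form a chain of 3 nodes with a double edge at one end; the terminal node there is the unique long simple root (C_3), and {alpha_2, alpha_3, alpha_4, alpha_5, alpha_6, alpha_9} form a chain of 6 nodes with a double edge at one end; the terminal node there is the unique long simple root (C_6). A semisimple Lie algebra decomposes uniquely as the direct sum of simple ideals, one per connected component of its Dynkin diagram, so g ≅ C_3 ⊕ C_6 (dimension 21 + 78 = 99).

C_3 (sp(6)) ⊕ C_6 (sp(12))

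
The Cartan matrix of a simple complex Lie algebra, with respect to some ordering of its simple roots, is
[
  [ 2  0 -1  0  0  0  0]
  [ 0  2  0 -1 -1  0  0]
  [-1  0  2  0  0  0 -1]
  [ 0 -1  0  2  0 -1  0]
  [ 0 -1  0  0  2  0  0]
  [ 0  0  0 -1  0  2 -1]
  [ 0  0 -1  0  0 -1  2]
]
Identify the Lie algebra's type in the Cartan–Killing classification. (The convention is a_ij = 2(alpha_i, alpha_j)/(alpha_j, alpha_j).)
A_7

The matrix has rank 7 with 2's on the diagonal. Reading the off-diagonal entries as Dynkin edges (a single edge where a_ij = a_ji = -1; a double or triple edge where a_ij * a_ji = 2 or 3), the diagram is a chain of 7 nodes with single edges (A_7). One simple-root ordering that puts it in standard form is (alpha_1, alpha_3, alpha_7, alpha_6, alpha_4, alpha_2, alpha_5). So the algebra is type A_7, i.e. sl(8).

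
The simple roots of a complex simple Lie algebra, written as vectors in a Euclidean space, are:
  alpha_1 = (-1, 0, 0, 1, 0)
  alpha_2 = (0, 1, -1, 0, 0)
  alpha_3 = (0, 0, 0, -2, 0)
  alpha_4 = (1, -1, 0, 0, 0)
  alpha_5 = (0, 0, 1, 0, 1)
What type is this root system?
C_5 (sp(10))

Compute the Cartan integers a_ij = 2(alpha_i, alpha_j)/(alpha_j, alpha_j); the resulting 5x5 Cartan matrix is
[[2, 0, -1, -1, 0], [0, 2, 0, -1, -1], [-2, 0, 2, 0, 0], [-1, -1, 0, 2, 0], [0, -1, 0, 0, 2]].
The roots have two lengths (squared-length ratio 2:1); the short ones are alpha_{1,2,4,5}. The associated Dynkin diagram is a chain of 5 nodes with a double edge at one end; the terminal node there is the unique long simple root (C_5), so the type is C_5 (the algebra sp(10)).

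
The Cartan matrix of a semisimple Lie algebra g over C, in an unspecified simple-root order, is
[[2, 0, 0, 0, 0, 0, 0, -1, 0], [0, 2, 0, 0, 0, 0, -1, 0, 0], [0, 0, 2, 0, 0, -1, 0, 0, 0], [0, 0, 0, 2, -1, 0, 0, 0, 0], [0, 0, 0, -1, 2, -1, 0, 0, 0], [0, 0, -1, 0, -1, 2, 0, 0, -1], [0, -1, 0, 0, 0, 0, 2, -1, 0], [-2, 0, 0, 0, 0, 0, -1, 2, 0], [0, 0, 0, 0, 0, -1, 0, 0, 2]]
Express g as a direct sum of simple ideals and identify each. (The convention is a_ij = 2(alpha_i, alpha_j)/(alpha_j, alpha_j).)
The diagram associated to this matrix has two connected components: the simple roots {alpha_1, alpha_2, alpha_7, alpha_8} form a chain of 4 nodes with a double edge at one end; the terminal node there is the unique short simple root (B_4), and {alpha_3, alpha_4, alpha_5, alpha_6, alpha_9} form a chain of 3 nodes with a fork of two nodes at one end (D_5). A semisimple Lie algebra decomposes uniquely as the direct sum of simple ideals, one per connected component of its Dynkin diagram, so g ≅ B_4 ⊕ D_5 (dimension 36 + 45 = 81).

B_4 (so(9)) ⊕ D_5 (so(10))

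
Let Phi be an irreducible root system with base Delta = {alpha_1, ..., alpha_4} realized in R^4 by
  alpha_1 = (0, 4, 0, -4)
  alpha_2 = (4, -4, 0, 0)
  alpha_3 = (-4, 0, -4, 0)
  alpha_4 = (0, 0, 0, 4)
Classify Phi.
Compute the Cartan integers a_ij = 2(alpha_i, alpha_j)/(alpha_j, alpha_j); the resulting 4x4 Cartan matrix is
[[2, -1, 0, -2], [-1, 2, -1, 0], [0, -1, 2, 0], [-1, 0, 0, 2]].
The roots have two lengths (squared-length ratio 2:1); the short ones are alpha_{4}. The associated Dynkin diagram is a chain of 4 nodes with a double edge at one end; the terminal node there is the unique short simple root (B_4), so the type is B_4 (the algebra so(9)).

B4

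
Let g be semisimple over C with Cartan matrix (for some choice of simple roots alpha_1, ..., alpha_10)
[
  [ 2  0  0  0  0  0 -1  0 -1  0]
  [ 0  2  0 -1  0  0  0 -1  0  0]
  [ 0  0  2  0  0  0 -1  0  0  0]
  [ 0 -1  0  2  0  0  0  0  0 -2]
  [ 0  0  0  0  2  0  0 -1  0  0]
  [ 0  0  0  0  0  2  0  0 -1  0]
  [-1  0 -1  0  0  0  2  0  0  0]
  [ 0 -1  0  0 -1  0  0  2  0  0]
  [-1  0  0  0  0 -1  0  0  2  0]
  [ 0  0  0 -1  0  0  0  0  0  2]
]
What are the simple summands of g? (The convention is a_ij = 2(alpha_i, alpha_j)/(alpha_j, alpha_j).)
The diagram associated to this matrix has two connected components: the simple roots {alpha_1, alpha_3, alpha_6, alpha_7, alpha_9} form a chain of 5 nodes with single edges (A_5), and {alpha_2, alpha_4, alpha_5, alpha_8, alpha_10} form a chain of 5 nodes with a double edge at one end; the terminal node there is the unique short simple root (B_5). A semisimple Lie algebra decomposes uniquely as the direct sum of simple ideals, one per connected component of its Dynkin diagram, so g ≅ A_5 ⊕ B_5 (dimension 35 + 55 = 90).

type A_5 ⊕ type B_5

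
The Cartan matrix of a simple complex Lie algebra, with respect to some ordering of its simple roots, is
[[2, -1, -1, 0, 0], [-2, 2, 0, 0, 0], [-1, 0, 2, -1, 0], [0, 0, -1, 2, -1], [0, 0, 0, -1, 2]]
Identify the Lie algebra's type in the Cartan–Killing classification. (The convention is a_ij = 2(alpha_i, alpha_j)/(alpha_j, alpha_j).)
The matrix has rank 5 with 2's on the diagonal. Reading the off-diagonal entries as Dynkin edges (a single edge where a_ij = a_ji = -1; a double or triple edge where a_ij * a_ji = 2 or 3), the diagram is a chain of 5 nodes with a double edge at one end; the terminal node there is the unique long simple root (C_5). One simple-root ordering that puts it in standard form is (alpha_5, alpha_4, alpha_3, alpha_1, alpha_2). So the algebra is type C_5, i.e. sp(10).

C5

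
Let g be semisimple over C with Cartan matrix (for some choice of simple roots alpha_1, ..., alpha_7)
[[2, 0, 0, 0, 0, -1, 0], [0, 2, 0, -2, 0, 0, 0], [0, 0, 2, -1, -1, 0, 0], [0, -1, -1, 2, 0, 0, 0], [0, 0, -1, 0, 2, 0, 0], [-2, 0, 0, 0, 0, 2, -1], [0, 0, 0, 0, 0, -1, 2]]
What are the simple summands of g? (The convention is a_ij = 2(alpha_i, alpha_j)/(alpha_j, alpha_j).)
The diagram associated to this matrix has two connected components: the simple roots {alpha_1, alpha_6, alpha_7} form a chain of 3 nodes with a double edge at one end; the terminal node there is the unique short simple root (B_3), and {alpha_2, alpha_3, alpha_4, alpha_5} form a chain of 4 nodes with a double edge at one end; the terminal node there is the unique long simple root (C_4). A semisimple Lie algebra decomposes uniquely as the direct sum of simple ideals, one per connected component of its Dynkin diagram, so g ≅ B_3 ⊕ C_4 (dimension 21 + 36 = 57).

B_3 ⊕ C_4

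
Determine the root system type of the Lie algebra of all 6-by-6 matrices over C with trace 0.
type A_5

This is sl(6), which has dimension 6^2 - 1 = 35 and rank 6 - 1 = 5 (a Cartan subalgebra is the diagonal traceless matrices). In the classification of classical Lie algebras, the special linear algebra sl(n+1) has type A_n; here n = 5, so the Dynkin diagram is a chain of 5 nodes with single edges (A_5). Hence the type is A_5.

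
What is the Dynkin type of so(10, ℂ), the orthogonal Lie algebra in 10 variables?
D_5

This is so(10) with 10 even, which has dimension 10(10-1)/2 = 45 and rank 10/2 = 5. In the classification of classical Lie algebras, the orthogonal algebra so(2n) in an even number of variables has type D_n; here n = 5, so the Dynkin diagram is a chain of 3 nodes with a fork of two nodes at one end (D_5). Hence the type is D_5.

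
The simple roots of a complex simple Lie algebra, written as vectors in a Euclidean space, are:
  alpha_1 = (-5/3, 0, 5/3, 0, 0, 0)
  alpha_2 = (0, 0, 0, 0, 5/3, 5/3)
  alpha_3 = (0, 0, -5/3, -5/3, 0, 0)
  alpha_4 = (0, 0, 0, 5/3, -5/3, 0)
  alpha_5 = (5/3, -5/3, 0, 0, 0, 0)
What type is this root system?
Compute the Cartan integers a_ij = 2(alpha_i, alpha_j)/(alpha_j, alpha_j); the resulting 5x5 Cartan matrix is
[[2, 0, -1, 0, -1], [0, 2, 0, -1, 0], [-1, 0, 2, -1, 0], [0, -1, -1, 2, 0], [-1, 0, 0, 0, 2]].
All simple roots have the same length, so the diagram is simply laced. The associated Dynkin diagram is a chain of 5 nodes with single edges (A_5), so the type is A_5 (the algebra sl(6)).

A5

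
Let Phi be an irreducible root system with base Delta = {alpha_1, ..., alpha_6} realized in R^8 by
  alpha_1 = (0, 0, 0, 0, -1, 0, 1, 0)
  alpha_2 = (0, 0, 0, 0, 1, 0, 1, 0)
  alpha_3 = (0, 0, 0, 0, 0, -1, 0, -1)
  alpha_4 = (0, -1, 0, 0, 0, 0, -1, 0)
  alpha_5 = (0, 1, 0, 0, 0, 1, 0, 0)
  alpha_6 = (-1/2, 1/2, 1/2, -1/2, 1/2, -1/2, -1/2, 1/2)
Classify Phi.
Compute the Cartan integers a_ij = 2(alpha_i, alpha_j)/(alpha_j, alpha_j); the resulting 6x6 Cartan matrix is
[[2, 0, 0, -1, 0, -1], [0, 2, 0, -1, 0, 0], [0, 0, 2, 0, -1, 0], [-1, -1, 0, 2, -1, 0], [0, 0, -1, -1, 2, 0], [-1, 0, 0, 0, 0, 2]].
All simple roots have the same length, so the diagram is simply laced. The associated Dynkin diagram is a chain of 5 nodes with one extra node attached to the third node from one end (E_6), so the type is E_6.

E6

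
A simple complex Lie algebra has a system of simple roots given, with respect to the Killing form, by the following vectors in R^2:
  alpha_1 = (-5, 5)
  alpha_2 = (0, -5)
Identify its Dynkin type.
Compute the Cartan integers a_ij = 2(alpha_i, alpha_j)/(alpha_j, alpha_j); the resulting 2x2 Cartan matrix is
[[2, -2], [-1, 2]].
The roots have two lengths (squared-length ratio 2:1); the short ones are alpha_{2}. The associated Dynkin diagram is a chain of 2 nodes with a double edge at one end; the terminal node there is the unique short simple root (B_2), so the type is B_2 (the algebra so(5)).

type B_2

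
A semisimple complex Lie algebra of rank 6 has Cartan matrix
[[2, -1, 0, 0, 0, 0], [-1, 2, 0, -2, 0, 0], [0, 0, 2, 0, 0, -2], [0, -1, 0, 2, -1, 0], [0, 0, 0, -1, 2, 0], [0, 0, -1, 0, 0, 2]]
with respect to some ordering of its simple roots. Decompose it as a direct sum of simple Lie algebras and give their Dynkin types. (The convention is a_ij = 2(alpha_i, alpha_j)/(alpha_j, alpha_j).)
The diagram associated to this matrix has two connected components: the simple roots {alpha_3, alpha_6} form a chain of 2 nodes with a double edge at one end; the terminal node there is the unique short simple root (B_2), and {alpha_1, alpha_2, alpha_4, alpha_5} form a chain of 4 nodes with a double edge between the middle two (F_4). A semisimple Lie algebra decomposes uniquely as the direct sum of simple ideals, one per connected component of its Dynkin diagram, so g ≅ B_2 ⊕ F_4 (dimension 10 + 52 = 62).

type B_2 + type F_4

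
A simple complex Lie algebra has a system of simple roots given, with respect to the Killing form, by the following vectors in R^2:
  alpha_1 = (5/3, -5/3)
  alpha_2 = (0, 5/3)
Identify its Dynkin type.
Compute the Cartan integers a_ij = 2(alpha_i, alpha_j)/(alpha_j, alpha_j); the resulting 2x2 Cartan matrix is
[[2, -2], [-1, 2]].
The roots have two lengths (squared-length ratio 2:1); the short ones are alpha_{2}. The associated Dynkin diagram is a chain of 2 nodes with a double edge at one end; the terminal node there is the unique short simple root (B_2), so the type is B_2 (the algebra so(5)).

B2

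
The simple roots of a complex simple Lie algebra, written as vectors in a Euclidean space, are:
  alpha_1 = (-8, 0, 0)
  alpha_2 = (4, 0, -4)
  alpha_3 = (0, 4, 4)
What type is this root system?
Compute the Cartan integers a_ij = 2(alpha_i, alpha_j)/(alpha_j, alpha_j); the resulting 3x3 Cartan matrix is
[[2, -2, 0], [-1, 2, -1], [0, -1, 2]].
The roots have two lengths (squared-length ratio 2:1); the short ones are alpha_{2,3}. The associated Dynkin diagram is a chain of 3 nodes with a double edge at one end; the terminal node there is the unique long simple root (C_3), so the type is C_3 (the algebra sp(6)).

C_3 (sp(6))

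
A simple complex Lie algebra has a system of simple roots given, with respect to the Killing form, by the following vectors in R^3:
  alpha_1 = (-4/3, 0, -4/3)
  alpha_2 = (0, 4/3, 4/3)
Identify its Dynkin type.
A_2

Compute the Cartan integers a_ij = 2(alpha_i, alpha_j)/(alpha_j, alpha_j); the resulting 2x2 Cartan matrix is
[[2, -1], [-1, 2]].
All simple roots have the same length, so the diagram is simply laced. The associated Dynkin diagram is a chain of 2 nodes with single edges (A_2), so the type is A_2 (the algebra sl(3)).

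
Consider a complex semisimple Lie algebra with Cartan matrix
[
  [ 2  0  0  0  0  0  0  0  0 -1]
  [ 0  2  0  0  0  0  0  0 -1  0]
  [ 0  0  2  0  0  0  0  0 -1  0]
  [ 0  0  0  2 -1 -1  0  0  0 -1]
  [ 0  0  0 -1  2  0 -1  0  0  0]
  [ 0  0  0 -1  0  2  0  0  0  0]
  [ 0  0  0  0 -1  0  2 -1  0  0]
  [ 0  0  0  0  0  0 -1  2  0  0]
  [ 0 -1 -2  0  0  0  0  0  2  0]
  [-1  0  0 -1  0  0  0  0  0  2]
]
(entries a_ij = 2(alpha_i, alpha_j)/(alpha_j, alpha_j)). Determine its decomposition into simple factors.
B3 ⊕ E7

The diagram associated to this matrix has two connected components: the simple roots {alpha_2, alpha_3, alpha_9} form a chain of 3 nodes with a double edge at one end; the terminal node there is the unique short simple root (B_3), and {alpha_1, alpha_4, alpha_5, alpha_6, alpha_7, alpha_8, alpha_10} form a chain of 6 nodes with one extra node attached to the third node from one end (E_7). A semisimple Lie algebra decomposes uniquely as the direct sum of simple ideals, one per connected component of its Dynkin diagram, so g ≅ B_3 ⊕ E_7 (dimension 21 + 133 = 154).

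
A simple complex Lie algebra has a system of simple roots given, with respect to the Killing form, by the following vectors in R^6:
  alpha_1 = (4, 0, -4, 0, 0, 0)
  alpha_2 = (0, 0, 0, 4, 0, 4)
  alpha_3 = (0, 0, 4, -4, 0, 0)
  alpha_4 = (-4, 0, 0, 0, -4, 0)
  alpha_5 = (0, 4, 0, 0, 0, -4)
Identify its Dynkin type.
A_5

Compute the Cartan integers a_ij = 2(alpha_i, alpha_j)/(alpha_j, alpha_j); the resulting 5x5 Cartan matrix is
[[2, 0, -1, -1, 0], [0, 2, -1, 0, -1], [-1, -1, 2, 0, 0], [-1, 0, 0, 2, 0], [0, -1, 0, 0, 2]].
All simple roots have the same length, so the diagram is simply laced. The associated Dynkin diagram is a chain of 5 nodes with single edges (A_5), so the type is A_5 (the algebra sl(6)).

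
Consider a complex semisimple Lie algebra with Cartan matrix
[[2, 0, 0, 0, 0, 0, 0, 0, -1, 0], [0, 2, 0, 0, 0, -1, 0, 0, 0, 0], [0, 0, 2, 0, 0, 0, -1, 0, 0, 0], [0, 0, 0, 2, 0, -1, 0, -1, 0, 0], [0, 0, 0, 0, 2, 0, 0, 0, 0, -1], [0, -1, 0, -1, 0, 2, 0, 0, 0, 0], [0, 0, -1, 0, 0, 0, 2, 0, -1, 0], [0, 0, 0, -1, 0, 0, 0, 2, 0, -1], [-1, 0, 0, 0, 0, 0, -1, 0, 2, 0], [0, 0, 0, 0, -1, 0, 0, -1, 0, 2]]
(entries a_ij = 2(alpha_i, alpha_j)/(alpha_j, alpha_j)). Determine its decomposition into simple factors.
type A_4 + type A_6

The diagram associated to this matrix has two connected components: the simple roots {alpha_1, alpha_3, alpha_7, alpha_9} form a chain of 4 nodes with single edges (A_4), and {alpha_2, alpha_4, alpha_5, alpha_6, alpha_8, alpha_10} form a chain of 6 nodes with single edges (A_6). A semisimple Lie algebra decomposes uniquely as the direct sum of simple ideals, one per connected component of its Dynkin diagram, so g ≅ A_4 ⊕ A_6 (dimension 24 + 48 = 72).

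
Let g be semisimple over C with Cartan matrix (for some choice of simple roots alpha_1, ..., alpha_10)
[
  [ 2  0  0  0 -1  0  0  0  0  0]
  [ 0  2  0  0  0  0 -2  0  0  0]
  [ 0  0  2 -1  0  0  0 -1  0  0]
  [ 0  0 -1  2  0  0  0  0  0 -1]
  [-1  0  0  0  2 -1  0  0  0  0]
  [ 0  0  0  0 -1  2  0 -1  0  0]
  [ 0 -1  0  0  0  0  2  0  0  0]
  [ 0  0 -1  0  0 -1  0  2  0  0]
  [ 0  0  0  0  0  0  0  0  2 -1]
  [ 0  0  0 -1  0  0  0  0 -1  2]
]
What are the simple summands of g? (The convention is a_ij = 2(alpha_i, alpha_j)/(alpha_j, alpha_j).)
A_8 (sl(9)) ⊕ B_2 (so(5))

The diagram associated to this matrix has two connected components: the simple roots {alpha_1, alpha_3, alpha_4, alpha_5, alpha_6, alpha_8, alpha_9, alpha_10} form a chain of 8 nodes with single edges (A_8), and {alpha_2, alpha_7} form a chain of 2 nodes with a double edge at one end; the terminal node there is the unique short simple root (B_2). A semisimple Lie algebra decomposes uniquely as the direct sum of simple ideals, one per connected component of its Dynkin diagram, so g ≅ A_8 ⊕ B_2 (dimension 80 + 10 = 90).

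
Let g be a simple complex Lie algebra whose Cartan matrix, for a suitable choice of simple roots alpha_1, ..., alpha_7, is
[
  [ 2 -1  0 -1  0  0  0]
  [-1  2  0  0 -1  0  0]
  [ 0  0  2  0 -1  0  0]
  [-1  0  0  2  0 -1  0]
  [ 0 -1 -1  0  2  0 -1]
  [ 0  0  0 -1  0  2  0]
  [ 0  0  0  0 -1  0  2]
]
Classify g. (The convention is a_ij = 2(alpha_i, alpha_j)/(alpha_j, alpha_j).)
D_7 (so(14))

The matrix has rank 7 with 2's on the diagonal. Reading the off-diagonal entries as Dynkin edges (a single edge where a_ij = a_ji = -1; a double or triple edge where a_ij * a_ji = 2 or 3), the diagram is a chain of 5 nodes with a fork of two nodes at one end (D_7). One simple-root ordering that puts it in standard form is (alpha_6, alpha_4, alpha_1, alpha_2, alpha_5, alpha_3, alpha_7). So the algebra is type D_7, i.e. so(14).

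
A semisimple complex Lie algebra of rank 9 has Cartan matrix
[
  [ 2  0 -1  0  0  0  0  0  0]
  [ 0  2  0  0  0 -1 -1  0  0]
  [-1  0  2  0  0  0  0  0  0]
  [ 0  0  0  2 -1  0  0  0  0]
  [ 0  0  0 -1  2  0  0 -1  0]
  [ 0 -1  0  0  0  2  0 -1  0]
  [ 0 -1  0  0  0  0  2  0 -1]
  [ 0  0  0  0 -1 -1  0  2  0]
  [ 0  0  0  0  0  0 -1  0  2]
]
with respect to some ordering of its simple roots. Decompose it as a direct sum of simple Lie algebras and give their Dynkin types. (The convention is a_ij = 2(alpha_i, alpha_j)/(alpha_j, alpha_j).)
The diagram associated to this matrix has two connected components: the simple roots {alpha_1, alpha_3} form a chain of 2 nodes with single edges (A_2), and {alpha_2, alpha_4, alpha_5, alpha_6, alpha_7, alpha_8, alpha_9} form a chain of 7 nodes with single edges (A_7). A semisimple Lie algebra decomposes uniquely as the direct sum of simple ideals, one per connected component of its Dynkin diagram, so g ≅ A_2 ⊕ A_7 (dimension 8 + 63 = 71).

type A_2 + type A_7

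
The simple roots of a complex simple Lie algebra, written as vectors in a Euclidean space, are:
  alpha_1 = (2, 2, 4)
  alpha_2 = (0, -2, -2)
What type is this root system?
Compute the Cartan integers a_ij = 2(alpha_i, alpha_j)/(alpha_j, alpha_j); the resulting 2x2 Cartan matrix is
[[2, -3], [-1, 2]].
The roots have two lengths (squared-length ratio 3:1); the short ones are alpha_{2}. The associated Dynkin diagram is two nodes joined by a triple edge (G_2), so the type is G_2.

G_2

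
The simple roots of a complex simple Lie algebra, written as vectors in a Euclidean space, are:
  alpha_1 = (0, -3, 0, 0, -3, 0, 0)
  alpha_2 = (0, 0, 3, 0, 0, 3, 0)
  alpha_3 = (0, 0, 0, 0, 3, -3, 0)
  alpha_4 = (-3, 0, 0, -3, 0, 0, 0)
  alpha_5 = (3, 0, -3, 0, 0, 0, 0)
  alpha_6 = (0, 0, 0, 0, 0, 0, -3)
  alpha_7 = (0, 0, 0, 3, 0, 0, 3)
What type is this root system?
type B_7

Compute the Cartan integers a_ij = 2(alpha_i, alpha_j)/(alpha_j, alpha_j); the resulting 7x7 Cartan matrix is
[[2, 0, -1, 0, 0, 0, 0], [0, 2, -1, 0, -1, 0, 0], [-1, -1, 2, 0, 0, 0, 0], [0, 0, 0, 2, -1, 0, -1], [0, -1, 0, -1, 2, 0, 0], [0, 0, 0, 0, 0, 2, -1], [0, 0, 0, -1, 0, -2, 2]].
The roots have two lengths (squared-length ratio 2:1); the short ones are alpha_{6}. The associated Dynkin diagram is a chain of 7 nodes with a double edge at one end; the terminal node there is the unique short simple root (B_7), so the type is B_7 (the algebra so(15)).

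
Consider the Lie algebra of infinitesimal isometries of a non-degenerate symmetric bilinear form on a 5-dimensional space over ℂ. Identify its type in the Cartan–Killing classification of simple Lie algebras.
B_2

This is so(5) with 5 odd, which has dimension 5(5-1)/2 = 10 and rank (5-1)/2 = 2. In the classification of classical Lie algebras, the orthogonal algebra so(2n+1) in an odd number of variables has type B_n; here n = 2, so the Dynkin diagram is a chain of 2 nodes with a double edge at one end; the terminal node there is the unique short simple root (B_2). Hence the type is B_2.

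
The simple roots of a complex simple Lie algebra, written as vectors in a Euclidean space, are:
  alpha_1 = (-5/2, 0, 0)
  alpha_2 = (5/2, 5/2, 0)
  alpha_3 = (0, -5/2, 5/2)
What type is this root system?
B_3

Compute the Cartan integers a_ij = 2(alpha_i, alpha_j)/(alpha_j, alpha_j); the resulting 3x3 Cartan matrix is
[[2, -1, 0], [-2, 2, -1], [0, -1, 2]].
The roots have two lengths (squared-length ratio 2:1); the short ones are alpha_{1}. The associated Dynkin diagram is a chain of 3 nodes with a double edge at one end; the terminal node there is the unique short simple root (B_3), so the type is B_3 (the algebra so(7)).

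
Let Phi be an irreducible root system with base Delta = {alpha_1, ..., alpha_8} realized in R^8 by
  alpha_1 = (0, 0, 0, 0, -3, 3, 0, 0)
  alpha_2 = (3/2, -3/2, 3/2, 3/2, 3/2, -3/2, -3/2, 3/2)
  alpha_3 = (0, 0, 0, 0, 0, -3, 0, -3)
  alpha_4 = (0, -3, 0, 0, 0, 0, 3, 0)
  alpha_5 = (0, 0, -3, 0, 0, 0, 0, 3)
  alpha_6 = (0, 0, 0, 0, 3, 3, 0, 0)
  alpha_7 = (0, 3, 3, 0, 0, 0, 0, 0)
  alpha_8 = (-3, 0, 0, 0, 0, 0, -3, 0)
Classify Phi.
Compute the Cartan integers a_ij = 2(alpha_i, alpha_j)/(alpha_j, alpha_j); the resulting 8x8 Cartan matrix is
[[2, -1, -1, 0, 0, 0, 0, 0], [-1, 2, 0, 0, 0, 0, 0, 0], [-1, 0, 2, 0, -1, -1, 0, 0], [0, 0, 0, 2, 0, 0, -1, -1], [0, 0, -1, 0, 2, 0, -1, 0], [0, 0, -1, 0, 0, 2, 0, 0], [0, 0, 0, -1, -1, 0, 2, 0], [0, 0, 0, -1, 0, 0, 0, 2]].
All simple roots have the same length, so the diagram is simply laced. The associated Dynkin diagram is a chain of 7 nodes with one extra node attached to the third node from one end (E_8), so the type is E_8.

E_8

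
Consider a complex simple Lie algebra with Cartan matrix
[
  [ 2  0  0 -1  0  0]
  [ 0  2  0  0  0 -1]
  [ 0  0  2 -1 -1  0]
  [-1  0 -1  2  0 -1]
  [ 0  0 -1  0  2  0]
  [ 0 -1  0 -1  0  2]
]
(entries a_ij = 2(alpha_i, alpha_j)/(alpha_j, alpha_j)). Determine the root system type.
E_6

The matrix has rank 6 with 2's on the diagonal. Reading the off-diagonal entries as Dynkin edges (a single edge where a_ij = a_ji = -1; a double or triple edge where a_ij * a_ji = 2 or 3), the diagram is a chain of 5 nodes with one extra node attached to the third node from one end (E_6). One simple-root ordering that puts it in standard form is (alpha_2, alpha_1, alpha_6, alpha_4, alpha_3, alpha_5). So the algebra is type E_6.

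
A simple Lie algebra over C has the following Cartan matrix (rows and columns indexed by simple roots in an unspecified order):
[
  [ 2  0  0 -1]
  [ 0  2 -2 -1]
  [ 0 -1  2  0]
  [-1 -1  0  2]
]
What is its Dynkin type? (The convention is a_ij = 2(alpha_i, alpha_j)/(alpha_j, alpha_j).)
The matrix has rank 4 with 2's on the diagonal. Reading the off-diagonal entries as Dynkin edges (a single edge where a_ij = a_ji = -1; a double or triple edge where a_ij * a_ji = 2 or 3), the diagram is a chain of 4 nodes with a double edge at one end; the terminal node there is the unique short simple root (B_4). One simple-root ordering that puts it in standard form is (alpha_1, alpha_4, alpha_2, alpha_3). So the algebra is type B_4, i.e. so(9).

B_4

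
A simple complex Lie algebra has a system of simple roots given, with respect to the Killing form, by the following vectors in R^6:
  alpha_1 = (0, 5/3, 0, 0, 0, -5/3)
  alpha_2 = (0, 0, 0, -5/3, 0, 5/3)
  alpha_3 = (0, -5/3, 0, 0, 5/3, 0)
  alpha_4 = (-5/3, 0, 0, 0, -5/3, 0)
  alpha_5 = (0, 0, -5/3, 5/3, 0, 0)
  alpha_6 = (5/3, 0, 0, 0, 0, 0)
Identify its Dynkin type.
Compute the Cartan integers a_ij = 2(alpha_i, alpha_j)/(alpha_j, alpha_j); the resulting 6x6 Cartan matrix is
[[2, -1, -1, 0, 0, 0], [-1, 2, 0, 0, -1, 0], [-1, 0, 2, -1, 0, 0], [0, 0, -1, 2, 0, -2], [0, -1, 0, 0, 2, 0], [0, 0, 0, -1, 0, 2]].
The roots have two lengths (squared-length ratio 2:1); the short ones are alpha_{6}. The associated Dynkin diagram is a chain of 6 nodes with a double edge at one end; the terminal node there is the unique short simple root (B_6), so the type is B_6 (the algebra so(13)).

type B_6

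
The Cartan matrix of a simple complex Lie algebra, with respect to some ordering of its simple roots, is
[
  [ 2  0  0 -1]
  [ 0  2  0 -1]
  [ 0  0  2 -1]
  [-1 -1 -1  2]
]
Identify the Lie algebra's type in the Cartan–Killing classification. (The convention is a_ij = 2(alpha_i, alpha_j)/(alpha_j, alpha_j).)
The matrix has rank 4 with 2's on the diagonal. Reading the off-diagonal entries as Dynkin edges (a single edge where a_ij = a_ji = -1; a double or triple edge where a_ij * a_ji = 2 or 3), the diagram is a chain of 2 nodes with a fork of two nodes at one end (D_4). One simple-root ordering that puts it in standard form is (alpha_3, alpha_4, alpha_2, alpha_1). So the algebra is type D_4, i.e. so(8).

type D_4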